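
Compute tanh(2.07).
0.9687

tanh(2.07) = (e^(2.07) - e^(-2.07))/(e^(2.07) + e^(-2.07)) = 0.9687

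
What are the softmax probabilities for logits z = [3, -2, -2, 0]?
p = [0.9405, 0.0063, 0.0063, 0.0468]

exp(z) = [20.09, 0.1353, 0.1353, 1]
Sum = 21.36
p = [0.9405, 0.0063, 0.0063, 0.0468]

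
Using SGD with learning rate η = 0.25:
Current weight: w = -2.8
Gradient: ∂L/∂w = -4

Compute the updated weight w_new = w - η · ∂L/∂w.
w_new = -1.8

w_new = w - η·∂L/∂w = -2.8 - 0.25×(-4) = -2.8 - (-1) = -1.8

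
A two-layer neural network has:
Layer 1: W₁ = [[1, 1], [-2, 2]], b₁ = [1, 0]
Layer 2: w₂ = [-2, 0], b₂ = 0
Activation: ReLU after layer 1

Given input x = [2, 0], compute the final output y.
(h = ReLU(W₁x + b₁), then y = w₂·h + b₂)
y = -6

Layer 1 pre-activation: z₁ = [3, -4]
After ReLU: h = [3, 0]
Layer 2 output: y = -2×3 + 0×0 + 0 = -6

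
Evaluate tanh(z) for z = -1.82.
-0.9488

tanh(-1.82) = (e^(-1.82) - e^(1.82))/(e^(-1.82) + e^(1.82)) = -0.9488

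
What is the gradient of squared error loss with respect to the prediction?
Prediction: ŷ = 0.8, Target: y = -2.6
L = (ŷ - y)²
∂L/∂ŷ = 6.8

∂L/∂ŷ = 2(ŷ - y) = 2(0.8 - -2.6) = 2(3.4) = 6.8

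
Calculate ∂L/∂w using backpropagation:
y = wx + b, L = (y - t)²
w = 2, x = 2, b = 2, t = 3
∂L/∂w = 12

y = wx + b = (2)(2) + 2 = 6
∂L/∂y = 2(y - t) = 2(6 - 3) = 6
∂y/∂w = x = 2
∂L/∂w = ∂L/∂y · ∂y/∂w = 6 × 2 = 12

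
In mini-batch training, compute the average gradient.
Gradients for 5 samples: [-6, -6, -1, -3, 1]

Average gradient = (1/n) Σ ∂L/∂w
Average gradient = -3

Average = (1/5)(-6 + -6 + -1 + -3 + 1) = -15/5 = -3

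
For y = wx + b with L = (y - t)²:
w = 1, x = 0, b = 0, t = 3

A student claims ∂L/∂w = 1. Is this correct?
Incorrect

y = (1)(0) + 0 = 0
∂L/∂y = 2(y - t) = 2(0 - 3) = -6
∂y/∂w = x = 0
∂L/∂w = -6 × 0 = 0

Claimed value: 1
Incorrect: The correct gradient is 0.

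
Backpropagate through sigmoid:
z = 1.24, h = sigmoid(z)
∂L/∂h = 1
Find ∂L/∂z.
∂L/∂z = 0.1741

σ(1.24) = 0.7756
σ'(1.24) = σ(1.24)(1 - σ(1.24)) = 0.7756 × 0.2244 = 0.1741
∂L/∂z = ∂L/∂h · σ'(z) = 1 × 0.1741 = 0.1741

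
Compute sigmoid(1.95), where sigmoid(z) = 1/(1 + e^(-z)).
0.8754

sigmoid(1.95) = 1/(1 + e^(-1.95)) = 1/(1 + 0.1423) = 0.8754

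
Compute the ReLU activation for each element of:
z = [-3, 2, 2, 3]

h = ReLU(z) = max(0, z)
h = [0, 2, 2, 3]

ReLU applied element-wise: max(0,-3)=0, max(0,2)=2, max(0,2)=2, max(0,3)=3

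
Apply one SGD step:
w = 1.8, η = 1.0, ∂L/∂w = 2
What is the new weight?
w_new = -0.2

w_new = w - η·∂L/∂w = 1.8 - 1.0×(2) = 1.8 - (2) = -0.2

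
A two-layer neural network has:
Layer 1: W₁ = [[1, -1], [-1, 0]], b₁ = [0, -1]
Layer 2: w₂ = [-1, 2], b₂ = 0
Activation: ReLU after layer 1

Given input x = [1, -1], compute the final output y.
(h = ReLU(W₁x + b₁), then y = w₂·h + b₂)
y = -2

Layer 1 pre-activation: z₁ = [2, -2]
After ReLU: h = [2, 0]
Layer 2 output: y = -1×2 + 2×0 + 0 = -2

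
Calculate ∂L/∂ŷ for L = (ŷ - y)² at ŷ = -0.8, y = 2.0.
∂L/∂ŷ = -5.6

∂L/∂ŷ = 2(ŷ - y) = 2(-0.8 - 2.0) = 2(-2.8) = -5.6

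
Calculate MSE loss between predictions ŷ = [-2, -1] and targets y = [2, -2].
MSE = 8.5

MSE = (1/2)((-2-2)² + (-1--2)²) = (1/2)(16 + 1) = 8.5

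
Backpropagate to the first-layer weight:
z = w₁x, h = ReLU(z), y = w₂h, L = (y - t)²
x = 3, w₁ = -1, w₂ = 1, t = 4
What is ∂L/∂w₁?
∂L/∂w₁ = 0

Forward pass:
z = w₁x = -1×3 = -3
h = ReLU(-3) = 0
y = w₂h = 1×0 = 0

Backward pass:
∂L/∂y = 2(y - t) = 2(0 - 4) = -8
∂y/∂h = w₂ = 1
∂h/∂z = 0 (ReLU derivative)
∂z/∂w₁ = x = 3

∂L/∂w₁ = -8 × 1 × 0 × 3 = 0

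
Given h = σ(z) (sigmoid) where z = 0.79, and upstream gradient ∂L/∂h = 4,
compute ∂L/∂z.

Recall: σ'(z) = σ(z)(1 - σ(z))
∂L/∂z = 0.8589

σ(0.79) = 0.6878
σ'(0.79) = σ(0.79)(1 - σ(0.79)) = 0.6878 × 0.3122 = 0.2147
∂L/∂z = ∂L/∂h · σ'(z) = 4 × 0.2147 = 0.8589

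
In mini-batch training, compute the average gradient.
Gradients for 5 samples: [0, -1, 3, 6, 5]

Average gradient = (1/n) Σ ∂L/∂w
Average gradient = 2.6

Average = (1/5)(0 + -1 + 3 + 6 + 5) = 13/5 = 2.6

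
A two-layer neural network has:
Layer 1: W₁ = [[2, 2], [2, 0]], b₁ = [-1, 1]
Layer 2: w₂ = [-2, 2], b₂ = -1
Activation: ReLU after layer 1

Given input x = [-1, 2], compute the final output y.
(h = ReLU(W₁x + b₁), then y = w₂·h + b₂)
y = -3

Layer 1 pre-activation: z₁ = [1, -1]
After ReLU: h = [1, 0]
Layer 2 output: y = -2×1 + 2×0 + -1 = -3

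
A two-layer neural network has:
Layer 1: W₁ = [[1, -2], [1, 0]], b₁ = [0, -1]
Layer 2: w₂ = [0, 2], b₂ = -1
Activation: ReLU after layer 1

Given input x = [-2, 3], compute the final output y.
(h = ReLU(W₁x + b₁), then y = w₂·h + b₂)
y = -1

Layer 1 pre-activation: z₁ = [-8, -3]
After ReLU: h = [0, 0]
Layer 2 output: y = 0×0 + 2×0 + -1 = -1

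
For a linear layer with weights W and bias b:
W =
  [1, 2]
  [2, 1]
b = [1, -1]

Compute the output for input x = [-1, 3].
y = [6, 0]

Wx = [1×-1 + 2×3, 2×-1 + 1×3]
   = [5, 1]
y = Wx + b = [5 + 1, 1 + -1] = [6, 0]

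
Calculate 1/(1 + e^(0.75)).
0.3208

sigmoid(-0.75) = 1/(1 + e^(0.75)) = 1/(1 + 2.117) = 0.3208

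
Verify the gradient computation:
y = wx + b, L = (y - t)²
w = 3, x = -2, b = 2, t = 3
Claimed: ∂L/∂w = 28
Correct

y = (3)(-2) + 2 = -4
∂L/∂y = 2(y - t) = 2(-4 - 3) = -14
∂y/∂w = x = -2
∂L/∂w = -14 × -2 = 28

Claimed value: 28
Correct: The correct gradient is 28.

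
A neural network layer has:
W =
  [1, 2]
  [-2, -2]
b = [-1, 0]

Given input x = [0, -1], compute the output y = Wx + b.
y = [-3, 2]

Wx = [1×0 + 2×-1, -2×0 + -2×-1]
   = [-2, 2]
y = Wx + b = [-2 + -1, 2 + 0] = [-3, 2]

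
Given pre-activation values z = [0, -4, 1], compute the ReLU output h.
h = [0, 0, 1]

ReLU applied element-wise: max(0,0)=0, max(0,-4)=0, max(0,1)=1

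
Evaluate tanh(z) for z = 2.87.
0.9936

tanh(2.87) = (e^(2.87) - e^(-2.87))/(e^(2.87) + e^(-2.87)) = 0.9936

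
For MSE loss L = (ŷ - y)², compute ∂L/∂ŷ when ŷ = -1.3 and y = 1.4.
∂L/∂ŷ = -5.4

∂L/∂ŷ = 2(ŷ - y) = 2(-1.3 - 1.4) = 2(-2.7) = -5.4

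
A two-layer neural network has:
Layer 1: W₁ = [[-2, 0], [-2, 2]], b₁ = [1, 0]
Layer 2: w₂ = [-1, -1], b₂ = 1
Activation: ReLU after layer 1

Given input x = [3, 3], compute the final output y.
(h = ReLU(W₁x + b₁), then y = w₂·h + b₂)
y = 1

Layer 1 pre-activation: z₁ = [-5, 0]
After ReLU: h = [0, 0]
Layer 2 output: y = -1×0 + -1×0 + 1 = 1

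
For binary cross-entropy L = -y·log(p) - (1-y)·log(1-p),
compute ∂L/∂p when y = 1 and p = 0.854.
∂L/∂p = -1.171

∂L/∂p = -y/p + (1-y)/(1-p) = -1/0.854 + 0 = -1.171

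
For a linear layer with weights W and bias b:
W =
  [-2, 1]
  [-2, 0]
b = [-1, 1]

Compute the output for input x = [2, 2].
y = [-3, -3]

Wx = [-2×2 + 1×2, -2×2 + 0×2]
   = [-2, -4]
y = Wx + b = [-2 + -1, -4 + 1] = [-3, -3]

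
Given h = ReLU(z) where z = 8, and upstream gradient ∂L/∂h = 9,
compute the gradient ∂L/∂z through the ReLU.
∂L/∂z = 9

h = ReLU(8) = 8
Since z > 0: ∂h/∂z = 1
∂L/∂z = ∂L/∂h · ∂h/∂z = 9 × 1 = 9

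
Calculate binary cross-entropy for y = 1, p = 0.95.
L = 0.05129

L = -1·log(0.95) - 0·log(0.05) = -log(0.95) = 0.05129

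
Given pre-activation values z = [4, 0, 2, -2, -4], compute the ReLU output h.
h = [4, 0, 2, 0, 0]

ReLU applied element-wise: max(0,4)=4, max(0,0)=0, max(0,2)=2, max(0,-2)=0, max(0,-4)=0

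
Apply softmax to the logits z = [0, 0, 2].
p = [0.1065, 0.1065, 0.787]

exp(z) = [1, 1, 7.389]
Sum = 9.389
p = [0.1065, 0.1065, 0.787]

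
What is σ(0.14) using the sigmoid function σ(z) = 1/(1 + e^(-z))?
0.5349

sigmoid(0.14) = 1/(1 + e^(-0.14)) = 1/(1 + 0.8694) = 0.5349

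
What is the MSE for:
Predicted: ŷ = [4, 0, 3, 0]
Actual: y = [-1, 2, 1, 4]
MSE = 12.25

MSE = (1/4)((4--1)² + (0-2)² + (3-1)² + (0-4)²) = (1/4)(25 + 4 + 4 + 16) = 12.25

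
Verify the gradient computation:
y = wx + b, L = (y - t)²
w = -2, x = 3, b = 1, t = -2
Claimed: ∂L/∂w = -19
Incorrect

y = (-2)(3) + 1 = -5
∂L/∂y = 2(y - t) = 2(-5 - -2) = -6
∂y/∂w = x = 3
∂L/∂w = -6 × 3 = -18

Claimed value: -19
Incorrect: The correct gradient is -18.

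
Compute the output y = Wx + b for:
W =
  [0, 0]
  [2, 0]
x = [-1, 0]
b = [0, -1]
y = [0, -3]

Wx = [0×-1 + 0×0, 2×-1 + 0×0]
   = [0, -2]
y = Wx + b = [0 + 0, -2 + -1] = [0, -3]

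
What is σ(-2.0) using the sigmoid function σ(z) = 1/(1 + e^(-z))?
0.1192

sigmoid(-2.0) = 1/(1 + e^(2.0)) = 1/(1 + 7.389) = 0.1192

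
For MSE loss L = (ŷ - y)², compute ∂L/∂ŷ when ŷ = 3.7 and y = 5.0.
∂L/∂ŷ = -2.6

∂L/∂ŷ = 2(ŷ - y) = 2(3.7 - 5.0) = 2(-1.3) = -2.6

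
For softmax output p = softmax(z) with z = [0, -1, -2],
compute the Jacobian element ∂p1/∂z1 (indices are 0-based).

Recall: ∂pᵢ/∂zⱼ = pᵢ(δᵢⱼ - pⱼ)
∂p1/∂z1 = 0.1848

p = softmax(z) = [0.6652, 0.2447, 0.09003]
p1 = 0.2447

∂p1/∂z1 = p1(1 - p1) = 0.2447 × (1 - 0.2447) = 0.1848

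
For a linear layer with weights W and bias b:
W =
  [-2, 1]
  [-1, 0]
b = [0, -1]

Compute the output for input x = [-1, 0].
y = [2, 0]

Wx = [-2×-1 + 1×0, -1×-1 + 0×0]
   = [2, 1]
y = Wx + b = [2 + 0, 1 + -1] = [2, 0]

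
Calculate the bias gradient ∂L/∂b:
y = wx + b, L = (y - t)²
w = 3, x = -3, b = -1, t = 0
∂L/∂b = -20

y = wx + b = (3)(-3) + -1 = -10
∂L/∂y = 2(y - t) = 2(-10 - 0) = -20
∂y/∂b = 1
∂L/∂b = ∂L/∂y · ∂y/∂b = -20 × 1 = -20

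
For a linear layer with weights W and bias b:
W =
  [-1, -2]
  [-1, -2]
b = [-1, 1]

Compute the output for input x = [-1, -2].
y = [4, 6]

Wx = [-1×-1 + -2×-2, -1×-1 + -2×-2]
   = [5, 5]
y = Wx + b = [5 + -1, 5 + 1] = [4, 6]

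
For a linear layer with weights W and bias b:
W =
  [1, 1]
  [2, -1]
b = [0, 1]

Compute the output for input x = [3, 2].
y = [5, 5]

Wx = [1×3 + 1×2, 2×3 + -1×2]
   = [5, 4]
y = Wx + b = [5 + 0, 4 + 1] = [5, 5]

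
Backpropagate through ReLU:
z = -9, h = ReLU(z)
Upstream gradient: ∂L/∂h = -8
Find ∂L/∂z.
∂L/∂z = 0

h = ReLU(-9) = 0
Since z < 0: ∂h/∂z = 0
∂L/∂z = ∂L/∂h · ∂h/∂z = -8 × 0 = 0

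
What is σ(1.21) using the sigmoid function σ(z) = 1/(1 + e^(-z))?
0.7703

sigmoid(1.21) = 1/(1 + e^(-1.21)) = 1/(1 + 0.2982) = 0.7703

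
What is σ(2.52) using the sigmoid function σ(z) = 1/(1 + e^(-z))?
0.9255

sigmoid(2.52) = 1/(1 + e^(-2.52)) = 1/(1 + 0.08046) = 0.9255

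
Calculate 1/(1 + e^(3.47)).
0.03018

sigmoid(-3.47) = 1/(1 + e^(3.47)) = 1/(1 + 32.14) = 0.03018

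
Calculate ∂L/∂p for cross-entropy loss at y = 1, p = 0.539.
∂L/∂p = -1.855

∂L/∂p = -y/p + (1-y)/(1-p) = -1/0.539 + 0 = -1.855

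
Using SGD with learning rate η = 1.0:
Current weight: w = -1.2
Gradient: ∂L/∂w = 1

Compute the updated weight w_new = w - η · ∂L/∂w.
w_new = -2.2

w_new = w - η·∂L/∂w = -1.2 - 1.0×(1) = -1.2 - (1) = -2.2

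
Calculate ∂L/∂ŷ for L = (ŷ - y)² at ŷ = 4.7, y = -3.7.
∂L/∂ŷ = 16.8

∂L/∂ŷ = 2(ŷ - y) = 2(4.7 - -3.7) = 2(8.4) = 16.8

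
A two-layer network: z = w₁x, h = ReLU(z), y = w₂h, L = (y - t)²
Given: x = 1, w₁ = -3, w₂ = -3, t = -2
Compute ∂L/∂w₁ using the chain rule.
∂L/∂w₁ = 0

Forward pass:
z = w₁x = -3×1 = -3
h = ReLU(-3) = 0
y = w₂h = -3×0 = 0

Backward pass:
∂L/∂y = 2(y - t) = 2(0 - -2) = 4
∂y/∂h = w₂ = -3
∂h/∂z = 0 (ReLU derivative)
∂z/∂w₁ = x = 1

∂L/∂w₁ = 4 × -3 × 0 × 1 = 0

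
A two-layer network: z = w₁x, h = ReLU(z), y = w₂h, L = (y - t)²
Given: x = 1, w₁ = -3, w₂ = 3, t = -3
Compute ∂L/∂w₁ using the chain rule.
∂L/∂w₁ = 0

Forward pass:
z = w₁x = -3×1 = -3
h = ReLU(-3) = 0
y = w₂h = 3×0 = 0

Backward pass:
∂L/∂y = 2(y - t) = 2(0 - -3) = 6
∂y/∂h = w₂ = 3
∂h/∂z = 0 (ReLU derivative)
∂z/∂w₁ = x = 1

∂L/∂w₁ = 6 × 3 × 0 × 1 = 0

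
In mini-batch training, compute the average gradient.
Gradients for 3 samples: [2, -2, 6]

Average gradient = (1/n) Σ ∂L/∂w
Average gradient = 2

Average = (1/3)(2 + -2 + 6) = 6/3 = 2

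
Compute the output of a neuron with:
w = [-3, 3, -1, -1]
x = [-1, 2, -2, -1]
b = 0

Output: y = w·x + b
y = 12

y = (-3)(-1) + (3)(2) + (-1)(-2) + (-1)(-1) + 0 = 12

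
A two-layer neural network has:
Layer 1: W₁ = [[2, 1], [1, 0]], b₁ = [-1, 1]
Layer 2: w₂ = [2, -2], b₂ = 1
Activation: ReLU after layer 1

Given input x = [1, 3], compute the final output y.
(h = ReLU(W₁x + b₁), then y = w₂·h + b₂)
y = 5

Layer 1 pre-activation: z₁ = [4, 2]
After ReLU: h = [4, 2]
Layer 2 output: y = 2×4 + -2×2 + 1 = 5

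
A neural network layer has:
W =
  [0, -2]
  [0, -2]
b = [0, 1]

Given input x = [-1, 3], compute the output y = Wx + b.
y = [-6, -5]

Wx = [0×-1 + -2×3, 0×-1 + -2×3]
   = [-6, -6]
y = Wx + b = [-6 + 0, -6 + 1] = [-6, -5]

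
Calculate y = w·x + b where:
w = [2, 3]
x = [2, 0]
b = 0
y = 4

y = (2)(2) + (3)(0) + 0 = 4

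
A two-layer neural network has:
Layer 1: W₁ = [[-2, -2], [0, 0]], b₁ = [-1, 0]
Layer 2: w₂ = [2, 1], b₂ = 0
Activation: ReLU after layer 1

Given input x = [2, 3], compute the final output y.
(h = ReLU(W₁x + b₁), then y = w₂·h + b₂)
y = 0

Layer 1 pre-activation: z₁ = [-11, 0]
After ReLU: h = [0, 0]
Layer 2 output: y = 2×0 + 1×0 + 0 = 0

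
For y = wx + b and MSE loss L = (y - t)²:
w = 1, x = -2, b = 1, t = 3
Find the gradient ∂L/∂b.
∂L/∂b = -8

y = wx + b = (1)(-2) + 1 = -1
∂L/∂y = 2(y - t) = 2(-1 - 3) = -8
∂y/∂b = 1
∂L/∂b = ∂L/∂y · ∂y/∂b = -8 × 1 = -8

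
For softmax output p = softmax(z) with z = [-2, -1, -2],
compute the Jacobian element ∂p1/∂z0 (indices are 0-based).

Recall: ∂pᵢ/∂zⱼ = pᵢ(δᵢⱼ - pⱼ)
∂p1/∂z0 = -0.1221

p = softmax(z) = [0.2119, 0.5761, 0.2119]
p1 = 0.5761, p0 = 0.2119

∂p1/∂z0 = -p1 × p0 = -0.5761 × 0.2119 = -0.1221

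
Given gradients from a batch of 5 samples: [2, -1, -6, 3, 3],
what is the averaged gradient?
Average gradient = 0.2

Average = (1/5)(2 + -1 + -6 + 3 + 3) = 1/5 = 0.2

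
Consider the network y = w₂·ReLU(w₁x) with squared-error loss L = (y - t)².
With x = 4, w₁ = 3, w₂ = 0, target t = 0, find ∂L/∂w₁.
∂L/∂w₁ = 0

Forward pass:
z = w₁x = 3×4 = 12
h = ReLU(12) = 12
y = w₂h = 0×12 = 0

Backward pass:
∂L/∂y = 2(y - t) = 2(0 - 0) = 0
∂y/∂h = w₂ = 0
∂h/∂z = 1 (ReLU derivative)
∂z/∂w₁ = x = 4

∂L/∂w₁ = 0 × 0 × 1 × 4 = 0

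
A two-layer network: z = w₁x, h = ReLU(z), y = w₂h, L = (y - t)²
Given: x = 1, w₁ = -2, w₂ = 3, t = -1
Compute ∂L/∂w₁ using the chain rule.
∂L/∂w₁ = 0

Forward pass:
z = w₁x = -2×1 = -2
h = ReLU(-2) = 0
y = w₂h = 3×0 = 0

Backward pass:
∂L/∂y = 2(y - t) = 2(0 - -1) = 2
∂y/∂h = w₂ = 3
∂h/∂z = 0 (ReLU derivative)
∂z/∂w₁ = x = 1

∂L/∂w₁ = 2 × 3 × 0 × 1 = 0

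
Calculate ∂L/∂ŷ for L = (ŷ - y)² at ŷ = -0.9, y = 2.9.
∂L/∂ŷ = -7.6

∂L/∂ŷ = 2(ŷ - y) = 2(-0.9 - 2.9) = 2(-3.8) = -7.6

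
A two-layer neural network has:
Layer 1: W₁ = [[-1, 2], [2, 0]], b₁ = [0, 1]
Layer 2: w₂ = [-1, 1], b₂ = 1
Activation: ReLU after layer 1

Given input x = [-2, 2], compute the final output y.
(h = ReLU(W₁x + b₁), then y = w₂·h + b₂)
y = -5

Layer 1 pre-activation: z₁ = [6, -3]
After ReLU: h = [6, 0]
Layer 2 output: y = -1×6 + 1×0 + 1 = -5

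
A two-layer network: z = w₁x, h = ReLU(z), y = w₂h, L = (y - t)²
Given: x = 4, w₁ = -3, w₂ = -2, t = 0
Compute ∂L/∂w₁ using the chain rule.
∂L/∂w₁ = 0

Forward pass:
z = w₁x = -3×4 = -12
h = ReLU(-12) = 0
y = w₂h = -2×0 = 0

Backward pass:
∂L/∂y = 2(y - t) = 2(0 - 0) = 0
∂y/∂h = w₂ = -2
∂h/∂z = 0 (ReLU derivative)
∂z/∂w₁ = x = 4

∂L/∂w₁ = 0 × -2 × 0 × 4 = 0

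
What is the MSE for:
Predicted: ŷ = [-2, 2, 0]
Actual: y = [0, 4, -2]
MSE = 4

MSE = (1/3)((-2-0)² + (2-4)² + (0--2)²) = (1/3)(4 + 4 + 4) = 4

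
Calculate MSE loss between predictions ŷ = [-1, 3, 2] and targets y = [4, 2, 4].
MSE = 10

MSE = (1/3)((-1-4)² + (3-2)² + (2-4)²) = (1/3)(25 + 1 + 4) = 10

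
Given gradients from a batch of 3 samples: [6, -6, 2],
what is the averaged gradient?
Average gradient = 0.6667

Average = (1/3)(6 + -6 + 2) = 2/3 = 0.6667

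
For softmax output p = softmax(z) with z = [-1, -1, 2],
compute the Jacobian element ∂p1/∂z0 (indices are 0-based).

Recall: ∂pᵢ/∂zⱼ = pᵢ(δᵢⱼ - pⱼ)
∂p1/∂z0 = -0.00205

p = softmax(z) = [0.04528, 0.04528, 0.9094]
p1 = 0.04528, p0 = 0.04528

∂p1/∂z0 = -p1 × p0 = -0.04528 × 0.04528 = -0.00205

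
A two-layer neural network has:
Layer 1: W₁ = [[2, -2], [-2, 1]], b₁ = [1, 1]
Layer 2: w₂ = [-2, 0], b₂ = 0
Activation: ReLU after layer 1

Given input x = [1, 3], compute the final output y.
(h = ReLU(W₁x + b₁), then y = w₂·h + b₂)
y = 0

Layer 1 pre-activation: z₁ = [-3, 2]
After ReLU: h = [0, 2]
Layer 2 output: y = -2×0 + 0×2 + 0 = 0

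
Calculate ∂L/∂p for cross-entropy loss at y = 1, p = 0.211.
∂L/∂p = -4.739

∂L/∂p = -y/p + (1-y)/(1-p) = -1/0.211 + 0 = -4.739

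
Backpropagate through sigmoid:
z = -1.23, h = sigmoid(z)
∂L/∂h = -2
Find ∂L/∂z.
∂L/∂z = -0.35

σ(-1.23) = 0.2262
σ'(-1.23) = σ(-1.23)(1 - σ(-1.23)) = 0.2262 × 0.7738 = 0.175
∂L/∂z = ∂L/∂h · σ'(z) = -2 × 0.175 = -0.35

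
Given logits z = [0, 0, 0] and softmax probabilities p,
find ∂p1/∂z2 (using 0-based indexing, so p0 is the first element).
∂p1/∂z2 = -0.1111

p = softmax(z) = [0.3333, 0.3333, 0.3333]
p1 = 0.3333, p2 = 0.3333

∂p1/∂z2 = -p1 × p2 = -0.3333 × 0.3333 = -0.1111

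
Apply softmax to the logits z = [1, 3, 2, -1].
p = [0.0889, 0.6572, 0.2418, 0.012]

exp(z) = [2.718, 20.09, 7.389, 0.3679]
Sum = 30.56
p = [0.0889, 0.6572, 0.2418, 0.012]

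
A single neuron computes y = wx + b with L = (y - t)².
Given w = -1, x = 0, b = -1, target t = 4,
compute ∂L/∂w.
∂L/∂w = 0

y = wx + b = (-1)(0) + -1 = -1
∂L/∂y = 2(y - t) = 2(-1 - 4) = -10
∂y/∂w = x = 0
∂L/∂w = ∂L/∂y · ∂y/∂w = -10 × 0 = 0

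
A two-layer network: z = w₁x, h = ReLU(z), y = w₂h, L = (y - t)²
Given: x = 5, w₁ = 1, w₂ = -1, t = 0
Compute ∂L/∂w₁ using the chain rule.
∂L/∂w₁ = 50

Forward pass:
z = w₁x = 1×5 = 5
h = ReLU(5) = 5
y = w₂h = -1×5 = -5

Backward pass:
∂L/∂y = 2(y - t) = 2(-5 - 0) = -10
∂y/∂h = w₂ = -1
∂h/∂z = 1 (ReLU derivative)
∂z/∂w₁ = x = 5

∂L/∂w₁ = -10 × -1 × 1 × 5 = 50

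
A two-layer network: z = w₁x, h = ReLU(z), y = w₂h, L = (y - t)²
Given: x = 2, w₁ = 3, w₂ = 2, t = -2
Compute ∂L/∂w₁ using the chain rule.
∂L/∂w₁ = 112

Forward pass:
z = w₁x = 3×2 = 6
h = ReLU(6) = 6
y = w₂h = 2×6 = 12

Backward pass:
∂L/∂y = 2(y - t) = 2(12 - -2) = 28
∂y/∂h = w₂ = 2
∂h/∂z = 1 (ReLU derivative)
∂z/∂w₁ = x = 2

∂L/∂w₁ = 28 × 2 × 1 × 2 = 112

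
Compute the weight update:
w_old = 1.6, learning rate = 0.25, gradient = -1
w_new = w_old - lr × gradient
w_new = 1.85

w_new = w - η·∂L/∂w = 1.6 - 0.25×(-1) = 1.6 - (-0.25) = 1.85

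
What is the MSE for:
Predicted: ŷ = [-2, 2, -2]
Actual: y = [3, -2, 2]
MSE = 19

MSE = (1/3)((-2-3)² + (2--2)² + (-2-2)²) = (1/3)(25 + 16 + 16) = 19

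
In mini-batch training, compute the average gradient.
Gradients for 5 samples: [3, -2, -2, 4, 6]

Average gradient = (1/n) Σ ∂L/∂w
Average gradient = 1.8

Average = (1/5)(3 + -2 + -2 + 4 + 6) = 9/5 = 1.8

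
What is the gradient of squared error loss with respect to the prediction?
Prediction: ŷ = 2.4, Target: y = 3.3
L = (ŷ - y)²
∂L/∂ŷ = -1.8

∂L/∂ŷ = 2(ŷ - y) = 2(2.4 - 3.3) = 2(-0.9) = -1.8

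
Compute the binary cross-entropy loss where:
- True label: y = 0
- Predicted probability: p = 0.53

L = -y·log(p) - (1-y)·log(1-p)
L = 0.755

L = -0·log(0.53) - 1·log(0.47) = -log(0.47) = 0.755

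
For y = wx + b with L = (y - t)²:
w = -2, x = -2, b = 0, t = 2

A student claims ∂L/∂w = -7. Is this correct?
Incorrect

y = (-2)(-2) + 0 = 4
∂L/∂y = 2(y - t) = 2(4 - 2) = 4
∂y/∂w = x = -2
∂L/∂w = 4 × -2 = -8

Claimed value: -7
Incorrect: The correct gradient is -8.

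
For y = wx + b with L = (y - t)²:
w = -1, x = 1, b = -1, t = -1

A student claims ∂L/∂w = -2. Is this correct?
Correct

y = (-1)(1) + -1 = -2
∂L/∂y = 2(y - t) = 2(-2 - -1) = -2
∂y/∂w = x = 1
∂L/∂w = -2 × 1 = -2

Claimed value: -2
Correct: The correct gradient is -2.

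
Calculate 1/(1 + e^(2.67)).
0.06477

sigmoid(-2.67) = 1/(1 + e^(2.67)) = 1/(1 + 14.44) = 0.06477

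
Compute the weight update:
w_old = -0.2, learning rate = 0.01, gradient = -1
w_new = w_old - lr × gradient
w_new = -0.19

w_new = w - η·∂L/∂w = -0.2 - 0.01×(-1) = -0.2 - (-0.01) = -0.19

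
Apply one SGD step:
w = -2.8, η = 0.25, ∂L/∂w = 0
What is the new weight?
w_new = -2.8

w_new = w - η·∂L/∂w = -2.8 - 0.25×(0) = -2.8 - (0) = -2.8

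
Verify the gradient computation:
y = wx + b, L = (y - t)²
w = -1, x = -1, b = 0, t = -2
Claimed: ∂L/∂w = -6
Correct

y = (-1)(-1) + 0 = 1
∂L/∂y = 2(y - t) = 2(1 - -2) = 6
∂y/∂w = x = -1
∂L/∂w = 6 × -1 = -6

Claimed value: -6
Correct: The correct gradient is -6.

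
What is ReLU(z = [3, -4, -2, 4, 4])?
h = [3, 0, 0, 4, 4]

ReLU applied element-wise: max(0,3)=3, max(0,-4)=0, max(0,-2)=0, max(0,4)=4, max(0,4)=4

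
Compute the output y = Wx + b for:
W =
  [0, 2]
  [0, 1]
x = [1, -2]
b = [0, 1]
y = [-4, -1]

Wx = [0×1 + 2×-2, 0×1 + 1×-2]
   = [-4, -2]
y = Wx + b = [-4 + 0, -2 + 1] = [-4, -1]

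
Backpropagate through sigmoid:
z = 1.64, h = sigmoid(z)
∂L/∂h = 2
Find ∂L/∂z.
∂L/∂z = 0.2721

σ(1.64) = 0.8375
σ'(1.64) = σ(1.64)(1 - σ(1.64)) = 0.8375 × 0.1625 = 0.1361
∂L/∂z = ∂L/∂h · σ'(z) = 2 × 0.1361 = 0.2721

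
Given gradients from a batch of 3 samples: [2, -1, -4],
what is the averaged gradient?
Average gradient = -1

Average = (1/3)(2 + -1 + -4) = -3/3 = -1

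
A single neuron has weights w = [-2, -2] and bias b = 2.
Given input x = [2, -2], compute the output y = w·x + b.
y = 2

y = (-2)(2) + (-2)(-2) + 2 = 2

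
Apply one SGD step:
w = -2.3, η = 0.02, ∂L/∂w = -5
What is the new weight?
w_new = -2.2

w_new = w - η·∂L/∂w = -2.3 - 0.02×(-5) = -2.3 - (-0.1) = -2.2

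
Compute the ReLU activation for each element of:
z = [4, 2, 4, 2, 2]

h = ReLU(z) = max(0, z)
h = [4, 2, 4, 2, 2]

ReLU applied element-wise: max(0,4)=4, max(0,2)=2, max(0,4)=4, max(0,2)=2, max(0,2)=2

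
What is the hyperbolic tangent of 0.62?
0.5511

tanh(0.62) = (e^(0.62) - e^(-0.62))/(e^(0.62) + e^(-0.62)) = 0.5511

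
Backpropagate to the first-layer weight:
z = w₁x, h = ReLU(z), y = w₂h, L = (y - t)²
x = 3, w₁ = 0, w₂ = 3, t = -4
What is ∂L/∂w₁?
∂L/∂w₁ = 0

Forward pass:
z = w₁x = 0×3 = 0
h = ReLU(0) = 0
y = w₂h = 3×0 = 0

Backward pass:
∂L/∂y = 2(y - t) = 2(0 - -4) = 8
∂y/∂h = w₂ = 3
∂h/∂z = 0 (ReLU derivative)
∂z/∂w₁ = x = 3

∂L/∂w₁ = 8 × 3 × 0 × 3 = 0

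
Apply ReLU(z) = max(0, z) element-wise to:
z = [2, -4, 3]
h = [2, 0, 3]

ReLU applied element-wise: max(0,2)=2, max(0,-4)=0, max(0,3)=3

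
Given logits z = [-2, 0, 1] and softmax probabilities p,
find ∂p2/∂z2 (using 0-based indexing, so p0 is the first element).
∂p2/∂z2 = 0.2078

p = softmax(z) = [0.03512, 0.2595, 0.7054]
p2 = 0.7054

∂p2/∂z2 = p2(1 - p2) = 0.7054 × (1 - 0.7054) = 0.2078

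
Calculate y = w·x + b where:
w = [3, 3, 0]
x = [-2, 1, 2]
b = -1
y = -4

y = (3)(-2) + (3)(1) + (0)(2) + -1 = -4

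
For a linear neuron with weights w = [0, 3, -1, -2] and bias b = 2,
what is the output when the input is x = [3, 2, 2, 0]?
y = 6

y = (0)(3) + (3)(2) + (-1)(2) + (-2)(0) + 2 = 6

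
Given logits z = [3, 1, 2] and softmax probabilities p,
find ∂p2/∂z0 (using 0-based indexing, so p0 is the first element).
∂p2/∂z0 = -0.1628

p = softmax(z) = [0.6652, 0.09003, 0.2447]
p2 = 0.2447, p0 = 0.6652

∂p2/∂z0 = -p2 × p0 = -0.2447 × 0.6652 = -0.1628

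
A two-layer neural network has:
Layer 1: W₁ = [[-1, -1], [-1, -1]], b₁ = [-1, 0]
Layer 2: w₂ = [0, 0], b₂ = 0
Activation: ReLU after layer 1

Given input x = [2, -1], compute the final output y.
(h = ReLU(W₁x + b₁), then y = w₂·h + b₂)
y = 0

Layer 1 pre-activation: z₁ = [-2, -1]
After ReLU: h = [0, 0]
Layer 2 output: y = 0×0 + 0×0 + 0 = 0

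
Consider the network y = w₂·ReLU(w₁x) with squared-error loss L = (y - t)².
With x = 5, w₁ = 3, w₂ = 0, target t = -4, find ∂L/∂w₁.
∂L/∂w₁ = 0

Forward pass:
z = w₁x = 3×5 = 15
h = ReLU(15) = 15
y = w₂h = 0×15 = 0

Backward pass:
∂L/∂y = 2(y - t) = 2(0 - -4) = 8
∂y/∂h = w₂ = 0
∂h/∂z = 1 (ReLU derivative)
∂z/∂w₁ = x = 5

∂L/∂w₁ = 8 × 0 × 1 × 5 = 0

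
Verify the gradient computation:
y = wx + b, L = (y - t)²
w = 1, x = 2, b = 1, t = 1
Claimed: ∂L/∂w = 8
Correct

y = (1)(2) + 1 = 3
∂L/∂y = 2(y - t) = 2(3 - 1) = 4
∂y/∂w = x = 2
∂L/∂w = 4 × 2 = 8

Claimed value: 8
Correct: The correct gradient is 8.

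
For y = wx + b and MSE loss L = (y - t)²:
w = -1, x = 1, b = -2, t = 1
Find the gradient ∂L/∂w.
∂L/∂w = -8

y = wx + b = (-1)(1) + -2 = -3
∂L/∂y = 2(y - t) = 2(-3 - 1) = -8
∂y/∂w = x = 1
∂L/∂w = ∂L/∂y · ∂y/∂w = -8 × 1 = -8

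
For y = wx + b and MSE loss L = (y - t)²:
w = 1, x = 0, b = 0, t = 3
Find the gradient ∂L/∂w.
∂L/∂w = 0

y = wx + b = (1)(0) + 0 = 0
∂L/∂y = 2(y - t) = 2(0 - 3) = -6
∂y/∂w = x = 0
∂L/∂w = ∂L/∂y · ∂y/∂w = -6 × 0 = 0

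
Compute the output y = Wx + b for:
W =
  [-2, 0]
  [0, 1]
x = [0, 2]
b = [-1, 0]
y = [-1, 2]

Wx = [-2×0 + 0×2, 0×0 + 1×2]
   = [0, 2]
y = Wx + b = [0 + -1, 2 + 0] = [-1, 2]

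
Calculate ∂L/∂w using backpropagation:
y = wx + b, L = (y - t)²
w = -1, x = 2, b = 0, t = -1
∂L/∂w = -4

y = wx + b = (-1)(2) + 0 = -2
∂L/∂y = 2(y - t) = 2(-2 - -1) = -2
∂y/∂w = x = 2
∂L/∂w = ∂L/∂y · ∂y/∂w = -2 × 2 = -4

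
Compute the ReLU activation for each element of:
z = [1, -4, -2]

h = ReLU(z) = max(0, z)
h = [1, 0, 0]

ReLU applied element-wise: max(0,1)=1, max(0,-4)=0, max(0,-2)=0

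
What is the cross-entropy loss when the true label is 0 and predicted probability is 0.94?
L = 2.813

L = -0·log(0.94) - 1·log(0.06) = -log(0.06) = 2.813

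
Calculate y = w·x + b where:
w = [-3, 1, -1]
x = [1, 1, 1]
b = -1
y = -4

y = (-3)(1) + (1)(1) + (-1)(1) + -1 = -4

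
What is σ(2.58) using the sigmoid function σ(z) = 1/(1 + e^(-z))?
0.9296

sigmoid(2.58) = 1/(1 + e^(-2.58)) = 1/(1 + 0.07577) = 0.9296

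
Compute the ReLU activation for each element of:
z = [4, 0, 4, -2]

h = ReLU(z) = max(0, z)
h = [4, 0, 4, 0]

ReLU applied element-wise: max(0,4)=4, max(0,0)=0, max(0,4)=4, max(0,-2)=0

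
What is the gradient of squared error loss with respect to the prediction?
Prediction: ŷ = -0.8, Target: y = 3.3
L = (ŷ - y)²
∂L/∂ŷ = -8.2

∂L/∂ŷ = 2(ŷ - y) = 2(-0.8 - 3.3) = 2(-4.1) = -8.2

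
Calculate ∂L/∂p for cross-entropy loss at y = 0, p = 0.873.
∂L/∂p = 7.874

∂L/∂p = -y/p + (1-y)/(1-p) = 0 + 1/0.127 = 7.874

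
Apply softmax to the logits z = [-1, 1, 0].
p = [0.09, 0.6652, 0.2447]

exp(z) = [0.3679, 2.718, 1]
Sum = 4.086
p = [0.09, 0.6652, 0.2447]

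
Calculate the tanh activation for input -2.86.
-0.9935

tanh(-2.86) = (e^(-2.86) - e^(2.86))/(e^(-2.86) + e^(2.86)) = -0.9935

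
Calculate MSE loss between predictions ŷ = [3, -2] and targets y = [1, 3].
MSE = 14.5

MSE = (1/2)((3-1)² + (-2-3)²) = (1/2)(4 + 25) = 14.5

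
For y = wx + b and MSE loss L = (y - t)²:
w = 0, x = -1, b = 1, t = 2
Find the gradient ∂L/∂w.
∂L/∂w = 2

y = wx + b = (0)(-1) + 1 = 1
∂L/∂y = 2(y - t) = 2(1 - 2) = -2
∂y/∂w = x = -1
∂L/∂w = ∂L/∂y · ∂y/∂w = -2 × -1 = 2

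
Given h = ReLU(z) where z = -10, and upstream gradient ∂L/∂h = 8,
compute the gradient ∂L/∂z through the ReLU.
∂L/∂z = 0

h = ReLU(-10) = 0
Since z < 0: ∂h/∂z = 0
∂L/∂z = ∂L/∂h · ∂h/∂z = 8 × 0 = 0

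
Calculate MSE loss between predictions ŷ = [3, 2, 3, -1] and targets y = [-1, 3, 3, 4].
MSE = 10.5

MSE = (1/4)((3--1)² + (2-3)² + (3-3)² + (-1-4)²) = (1/4)(16 + 1 + 0 + 25) = 10.5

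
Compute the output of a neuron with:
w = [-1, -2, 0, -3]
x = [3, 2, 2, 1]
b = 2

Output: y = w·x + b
y = -8

y = (-1)(3) + (-2)(2) + (0)(2) + (-3)(1) + 2 = -8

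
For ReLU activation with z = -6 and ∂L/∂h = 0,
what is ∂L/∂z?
∂L/∂z = 0

h = ReLU(-6) = 0
Since z < 0: ∂h/∂z = 0
∂L/∂z = ∂L/∂h · ∂h/∂z = 0 × 0 = 0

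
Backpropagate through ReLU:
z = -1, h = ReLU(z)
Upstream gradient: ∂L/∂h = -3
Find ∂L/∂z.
∂L/∂z = 0

h = ReLU(-1) = 0
Since z < 0: ∂h/∂z = 0
∂L/∂z = ∂L/∂h · ∂h/∂z = -3 × 0 = 0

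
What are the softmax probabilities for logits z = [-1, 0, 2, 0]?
p = [0.0377, 0.1025, 0.7573, 0.1025]

exp(z) = [0.3679, 1, 7.389, 1]
Sum = 9.757
p = [0.0377, 0.1025, 0.7573, 0.1025]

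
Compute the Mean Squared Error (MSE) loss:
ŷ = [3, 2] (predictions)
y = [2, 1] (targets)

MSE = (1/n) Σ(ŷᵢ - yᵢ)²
MSE = 1

MSE = (1/2)((3-2)² + (2-1)²) = (1/2)(1 + 1) = 1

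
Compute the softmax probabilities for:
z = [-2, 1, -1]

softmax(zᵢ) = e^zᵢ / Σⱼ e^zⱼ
p = [0.042, 0.8438, 0.1142]

exp(z) = [0.1353, 2.718, 0.3679]
Sum = 3.221
p = [0.042, 0.8438, 0.1142]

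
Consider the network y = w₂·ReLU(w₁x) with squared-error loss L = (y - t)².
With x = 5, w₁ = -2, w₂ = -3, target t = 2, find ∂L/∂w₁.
∂L/∂w₁ = 0

Forward pass:
z = w₁x = -2×5 = -10
h = ReLU(-10) = 0
y = w₂h = -3×0 = 0

Backward pass:
∂L/∂y = 2(y - t) = 2(0 - 2) = -4
∂y/∂h = w₂ = -3
∂h/∂z = 0 (ReLU derivative)
∂z/∂w₁ = x = 5

∂L/∂w₁ = -4 × -3 × 0 × 5 = 0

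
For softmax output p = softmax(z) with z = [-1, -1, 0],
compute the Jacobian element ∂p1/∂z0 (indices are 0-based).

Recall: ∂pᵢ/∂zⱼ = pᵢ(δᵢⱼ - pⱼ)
∂p1/∂z0 = -0.04492

p = softmax(z) = [0.2119, 0.2119, 0.5761]
p1 = 0.2119, p0 = 0.2119

∂p1/∂z0 = -p1 × p0 = -0.2119 × 0.2119 = -0.04492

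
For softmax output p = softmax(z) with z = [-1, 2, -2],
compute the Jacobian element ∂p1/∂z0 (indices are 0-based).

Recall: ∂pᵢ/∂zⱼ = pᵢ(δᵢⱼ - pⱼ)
∂p1/∂z0 = -0.04364

p = softmax(z) = [0.04661, 0.9362, 0.01715]
p1 = 0.9362, p0 = 0.04661

∂p1/∂z0 = -p1 × p0 = -0.9362 × 0.04661 = -0.04364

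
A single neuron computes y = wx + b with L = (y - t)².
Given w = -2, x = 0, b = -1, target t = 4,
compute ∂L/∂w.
∂L/∂w = 0

y = wx + b = (-2)(0) + -1 = -1
∂L/∂y = 2(y - t) = 2(-1 - 4) = -10
∂y/∂w = x = 0
∂L/∂w = ∂L/∂y · ∂y/∂w = -10 × 0 = 0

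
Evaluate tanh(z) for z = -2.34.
-0.9816

tanh(-2.34) = (e^(-2.34) - e^(2.34))/(e^(-2.34) + e^(2.34)) = -0.9816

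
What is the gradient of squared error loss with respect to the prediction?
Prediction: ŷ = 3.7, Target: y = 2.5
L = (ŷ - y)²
∂L/∂ŷ = 2.4

∂L/∂ŷ = 2(ŷ - y) = 2(3.7 - 2.5) = 2(1.2) = 2.4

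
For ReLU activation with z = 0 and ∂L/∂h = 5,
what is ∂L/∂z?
∂L/∂z = 0

h = ReLU(0) = 0
At z = 0: ∂h/∂z = 0 (by convention)
∂L/∂z = ∂L/∂h · ∂h/∂z = 5 × 0 = 0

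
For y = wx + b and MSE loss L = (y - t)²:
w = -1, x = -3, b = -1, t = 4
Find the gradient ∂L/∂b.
∂L/∂b = -4

y = wx + b = (-1)(-3) + -1 = 2
∂L/∂y = 2(y - t) = 2(2 - 4) = -4
∂y/∂b = 1
∂L/∂b = ∂L/∂y · ∂y/∂b = -4 × 1 = -4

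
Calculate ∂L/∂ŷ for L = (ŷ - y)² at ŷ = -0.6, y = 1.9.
∂L/∂ŷ = -5.0

∂L/∂ŷ = 2(ŷ - y) = 2(-0.6 - 1.9) = 2(-2.5) = -5.0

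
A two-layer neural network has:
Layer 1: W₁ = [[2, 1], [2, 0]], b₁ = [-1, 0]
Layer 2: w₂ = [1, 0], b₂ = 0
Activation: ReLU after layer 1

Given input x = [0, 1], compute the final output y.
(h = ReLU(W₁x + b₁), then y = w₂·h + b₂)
y = 0

Layer 1 pre-activation: z₁ = [0, 0]
After ReLU: h = [0, 0]
Layer 2 output: y = 1×0 + 0×0 + 0 = 0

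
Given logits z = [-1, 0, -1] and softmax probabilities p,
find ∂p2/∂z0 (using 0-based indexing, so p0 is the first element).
∂p2/∂z0 = -0.04492

p = softmax(z) = [0.2119, 0.5761, 0.2119]
p2 = 0.2119, p0 = 0.2119

∂p2/∂z0 = -p2 × p0 = -0.2119 × 0.2119 = -0.04492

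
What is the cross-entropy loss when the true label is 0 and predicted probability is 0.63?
L = 0.9943

L = -0·log(0.63) - 1·log(0.37) = -log(0.37) = 0.9943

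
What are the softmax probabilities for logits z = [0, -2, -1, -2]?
p = [0.6103, 0.0826, 0.2245, 0.0826]

exp(z) = [1, 0.1353, 0.3679, 0.1353]
Sum = 1.639
p = [0.6103, 0.0826, 0.2245, 0.0826]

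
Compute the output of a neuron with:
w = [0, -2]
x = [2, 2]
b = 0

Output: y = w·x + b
y = -4

y = (0)(2) + (-2)(2) + 0 = -4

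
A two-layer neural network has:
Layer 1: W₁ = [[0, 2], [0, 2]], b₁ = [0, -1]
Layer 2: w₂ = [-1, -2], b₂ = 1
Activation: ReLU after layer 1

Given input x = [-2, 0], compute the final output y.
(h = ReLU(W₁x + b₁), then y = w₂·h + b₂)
y = 1

Layer 1 pre-activation: z₁ = [0, -1]
After ReLU: h = [0, 0]
Layer 2 output: y = -1×0 + -2×0 + 1 = 1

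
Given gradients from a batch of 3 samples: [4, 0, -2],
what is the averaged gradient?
Average gradient = 0.6667

Average = (1/3)(4 + 0 + -2) = 2/3 = 0.6667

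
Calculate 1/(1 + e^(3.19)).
0.03954

sigmoid(-3.19) = 1/(1 + e^(3.19)) = 1/(1 + 24.29) = 0.03954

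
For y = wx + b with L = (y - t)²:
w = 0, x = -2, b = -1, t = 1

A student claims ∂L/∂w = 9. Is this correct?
Incorrect

y = (0)(-2) + -1 = -1
∂L/∂y = 2(y - t) = 2(-1 - 1) = -4
∂y/∂w = x = -2
∂L/∂w = -4 × -2 = 8

Claimed value: 9
Incorrect: The correct gradient is 8.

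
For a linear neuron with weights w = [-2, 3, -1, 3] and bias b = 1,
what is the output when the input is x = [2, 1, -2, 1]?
y = 5

y = (-2)(2) + (3)(1) + (-1)(-2) + (3)(1) + 1 = 5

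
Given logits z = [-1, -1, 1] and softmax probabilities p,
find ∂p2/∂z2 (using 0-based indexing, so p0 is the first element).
∂p2/∂z2 = 0.1676

p = softmax(z) = [0.1065, 0.1065, 0.787]
p2 = 0.787

∂p2/∂z2 = p2(1 - p2) = 0.787 × (1 - 0.787) = 0.1676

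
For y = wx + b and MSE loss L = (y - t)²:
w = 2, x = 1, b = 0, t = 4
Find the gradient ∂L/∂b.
∂L/∂b = -4

y = wx + b = (2)(1) + 0 = 2
∂L/∂y = 2(y - t) = 2(2 - 4) = -4
∂y/∂b = 1
∂L/∂b = ∂L/∂y · ∂y/∂b = -4 × 1 = -4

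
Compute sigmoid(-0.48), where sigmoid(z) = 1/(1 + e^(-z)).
0.3823

sigmoid(-0.48) = 1/(1 + e^(0.48)) = 1/(1 + 1.616) = 0.3823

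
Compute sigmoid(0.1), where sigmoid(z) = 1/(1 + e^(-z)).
0.525

sigmoid(0.1) = 1/(1 + e^(-0.1)) = 1/(1 + 0.9048) = 0.525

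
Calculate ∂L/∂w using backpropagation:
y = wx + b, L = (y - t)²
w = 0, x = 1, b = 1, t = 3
∂L/∂w = -4

y = wx + b = (0)(1) + 1 = 1
∂L/∂y = 2(y - t) = 2(1 - 3) = -4
∂y/∂w = x = 1
∂L/∂w = ∂L/∂y · ∂y/∂w = -4 × 1 = -4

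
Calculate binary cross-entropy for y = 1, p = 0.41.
L = 0.8916

L = -1·log(0.41) - 0·log(0.59) = -log(0.41) = 0.8916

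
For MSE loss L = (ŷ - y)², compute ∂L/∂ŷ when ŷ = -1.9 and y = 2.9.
∂L/∂ŷ = -9.6

∂L/∂ŷ = 2(ŷ - y) = 2(-1.9 - 2.9) = 2(-4.8) = -9.6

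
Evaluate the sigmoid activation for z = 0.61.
0.6479

sigmoid(0.61) = 1/(1 + e^(-0.61)) = 1/(1 + 0.5434) = 0.6479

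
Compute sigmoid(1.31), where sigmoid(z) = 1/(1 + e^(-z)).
0.7875

sigmoid(1.31) = 1/(1 + e^(-1.31)) = 1/(1 + 0.2698) = 0.7875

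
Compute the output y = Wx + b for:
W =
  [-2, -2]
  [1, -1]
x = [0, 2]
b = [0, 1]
y = [-4, -1]

Wx = [-2×0 + -2×2, 1×0 + -1×2]
   = [-4, -2]
y = Wx + b = [-4 + 0, -2 + 1] = [-4, -1]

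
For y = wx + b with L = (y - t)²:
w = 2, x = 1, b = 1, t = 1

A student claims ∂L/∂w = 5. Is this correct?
Incorrect

y = (2)(1) + 1 = 3
∂L/∂y = 2(y - t) = 2(3 - 1) = 4
∂y/∂w = x = 1
∂L/∂w = 4 × 1 = 4

Claimed value: 5
Incorrect: The correct gradient is 4.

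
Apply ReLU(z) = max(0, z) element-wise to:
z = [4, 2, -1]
h = [4, 2, 0]

ReLU applied element-wise: max(0,4)=4, max(0,2)=2, max(0,-1)=0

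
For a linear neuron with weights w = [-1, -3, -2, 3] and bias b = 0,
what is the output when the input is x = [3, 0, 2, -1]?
y = -10

y = (-1)(3) + (-3)(0) + (-2)(2) + (3)(-1) + 0 = -10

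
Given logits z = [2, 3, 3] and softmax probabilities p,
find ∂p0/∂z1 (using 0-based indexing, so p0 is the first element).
∂p0/∂z1 = -0.06561

p = softmax(z) = [0.1554, 0.4223, 0.4223]
p0 = 0.1554, p1 = 0.4223

∂p0/∂z1 = -p0 × p1 = -0.1554 × 0.4223 = -0.06561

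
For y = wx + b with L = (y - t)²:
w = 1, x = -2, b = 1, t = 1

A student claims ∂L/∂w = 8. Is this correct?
Correct

y = (1)(-2) + 1 = -1
∂L/∂y = 2(y - t) = 2(-1 - 1) = -4
∂y/∂w = x = -2
∂L/∂w = -4 × -2 = 8

Claimed value: 8
Correct: The correct gradient is 8.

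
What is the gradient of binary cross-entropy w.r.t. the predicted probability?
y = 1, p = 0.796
∂L/∂p = -1.256

∂L/∂p = -y/p + (1-y)/(1-p) = -1/0.796 + 0 = -1.256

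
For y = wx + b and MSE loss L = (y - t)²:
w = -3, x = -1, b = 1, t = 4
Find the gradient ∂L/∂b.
∂L/∂b = 0

y = wx + b = (-3)(-1) + 1 = 4
∂L/∂y = 2(y - t) = 2(4 - 4) = 0
∂y/∂b = 1
∂L/∂b = ∂L/∂y · ∂y/∂b = 0 × 1 = 0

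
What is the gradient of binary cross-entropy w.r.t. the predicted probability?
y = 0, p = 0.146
∂L/∂p = 1.171

∂L/∂p = -y/p + (1-y)/(1-p) = 0 + 1/0.854 = 1.171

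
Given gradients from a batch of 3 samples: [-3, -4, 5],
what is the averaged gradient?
Average gradient = -0.6667

Average = (1/3)(-3 + -4 + 5) = -2/3 = -0.6667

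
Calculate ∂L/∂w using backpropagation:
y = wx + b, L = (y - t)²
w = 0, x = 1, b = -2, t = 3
∂L/∂w = -10

y = wx + b = (0)(1) + -2 = -2
∂L/∂y = 2(y - t) = 2(-2 - 3) = -10
∂y/∂w = x = 1
∂L/∂w = ∂L/∂y · ∂y/∂w = -10 × 1 = -10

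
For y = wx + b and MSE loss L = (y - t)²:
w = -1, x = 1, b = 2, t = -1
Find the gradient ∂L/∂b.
∂L/∂b = 4

y = wx + b = (-1)(1) + 2 = 1
∂L/∂y = 2(y - t) = 2(1 - -1) = 4
∂y/∂b = 1
∂L/∂b = ∂L/∂y · ∂y/∂b = 4 × 1 = 4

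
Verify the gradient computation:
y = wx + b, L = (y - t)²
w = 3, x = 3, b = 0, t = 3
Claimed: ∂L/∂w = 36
Correct

y = (3)(3) + 0 = 9
∂L/∂y = 2(y - t) = 2(9 - 3) = 12
∂y/∂w = x = 3
∂L/∂w = 12 × 3 = 36

Claimed value: 36
Correct: The correct gradient is 36.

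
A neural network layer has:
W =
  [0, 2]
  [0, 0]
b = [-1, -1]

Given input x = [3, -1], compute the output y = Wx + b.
y = [-3, -1]

Wx = [0×3 + 2×-1, 0×3 + 0×-1]
   = [-2, 0]
y = Wx + b = [-2 + -1, 0 + -1] = [-3, -1]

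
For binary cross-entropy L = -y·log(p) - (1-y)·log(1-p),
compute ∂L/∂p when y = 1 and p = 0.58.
∂L/∂p = -1.724

∂L/∂p = -y/p + (1-y)/(1-p) = -1/0.58 + 0 = -1.724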